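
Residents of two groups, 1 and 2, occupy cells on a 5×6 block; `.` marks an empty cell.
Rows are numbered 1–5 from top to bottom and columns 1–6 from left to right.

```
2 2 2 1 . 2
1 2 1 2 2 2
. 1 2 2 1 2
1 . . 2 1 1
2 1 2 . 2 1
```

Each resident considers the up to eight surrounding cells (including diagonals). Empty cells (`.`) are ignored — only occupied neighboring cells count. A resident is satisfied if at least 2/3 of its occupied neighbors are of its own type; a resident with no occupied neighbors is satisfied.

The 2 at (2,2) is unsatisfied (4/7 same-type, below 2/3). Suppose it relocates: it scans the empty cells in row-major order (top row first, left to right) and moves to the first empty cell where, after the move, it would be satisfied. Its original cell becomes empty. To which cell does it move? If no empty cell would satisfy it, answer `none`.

Vacating (2,2). Empty cells in order:
  (1,5): 4/5 same-type → satisfied — stop here.

(1,5)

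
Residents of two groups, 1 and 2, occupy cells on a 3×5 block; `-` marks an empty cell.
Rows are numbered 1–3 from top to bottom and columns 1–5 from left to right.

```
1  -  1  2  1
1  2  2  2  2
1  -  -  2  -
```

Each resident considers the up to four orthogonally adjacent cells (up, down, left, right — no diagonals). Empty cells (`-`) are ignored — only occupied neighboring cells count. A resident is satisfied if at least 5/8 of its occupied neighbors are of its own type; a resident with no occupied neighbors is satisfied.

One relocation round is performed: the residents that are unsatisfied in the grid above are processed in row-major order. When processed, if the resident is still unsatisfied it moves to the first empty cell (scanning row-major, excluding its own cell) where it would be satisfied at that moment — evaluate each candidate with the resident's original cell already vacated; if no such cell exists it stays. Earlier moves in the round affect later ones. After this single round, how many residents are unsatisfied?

1

Initially unsatisfied (in order): (1,3), (1,4), (1,5), (2,2), (2,5).
  (1,3): no empty cell satisfies it; stays.
  (1,4) → (3,3).
  (1,5) → (1,2).
  (2,2) → (1,5).
  (2,5): now satisfied by earlier moves; stays.
Resulting grid:
1 1 1 - 2
1 - 2 2 2
1 - 2 2 -
Unsatisfied now: (1,3).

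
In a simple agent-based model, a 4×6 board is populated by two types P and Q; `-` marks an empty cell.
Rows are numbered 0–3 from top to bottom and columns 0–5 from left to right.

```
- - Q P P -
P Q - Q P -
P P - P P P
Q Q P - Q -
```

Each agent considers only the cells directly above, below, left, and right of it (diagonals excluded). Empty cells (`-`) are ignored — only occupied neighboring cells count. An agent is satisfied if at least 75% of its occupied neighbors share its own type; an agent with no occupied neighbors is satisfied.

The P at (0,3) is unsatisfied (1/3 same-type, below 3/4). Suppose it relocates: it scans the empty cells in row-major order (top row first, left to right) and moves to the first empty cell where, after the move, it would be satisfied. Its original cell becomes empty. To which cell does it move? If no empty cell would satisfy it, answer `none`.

Vacating (0,3). Empty cells in order:
  (0,0): 1/1 same-type → satisfied — stop here.

(0,0)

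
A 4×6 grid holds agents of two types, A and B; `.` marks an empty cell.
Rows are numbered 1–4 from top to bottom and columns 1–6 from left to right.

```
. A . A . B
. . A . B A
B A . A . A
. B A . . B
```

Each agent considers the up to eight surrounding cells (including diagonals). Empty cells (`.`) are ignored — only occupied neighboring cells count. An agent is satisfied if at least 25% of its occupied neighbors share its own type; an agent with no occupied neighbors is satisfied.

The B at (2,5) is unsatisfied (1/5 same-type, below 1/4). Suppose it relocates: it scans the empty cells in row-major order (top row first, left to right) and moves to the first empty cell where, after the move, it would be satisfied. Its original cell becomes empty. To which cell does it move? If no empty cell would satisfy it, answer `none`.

(1,5)

Vacating (2,5). Empty cells in order:
  (1,1): 0/1 same-type → still unsatisfied.
  (1,3): 0/3 same-type → still unsatisfied.
  (1,5): 1/3 same-type → satisfied — stop here.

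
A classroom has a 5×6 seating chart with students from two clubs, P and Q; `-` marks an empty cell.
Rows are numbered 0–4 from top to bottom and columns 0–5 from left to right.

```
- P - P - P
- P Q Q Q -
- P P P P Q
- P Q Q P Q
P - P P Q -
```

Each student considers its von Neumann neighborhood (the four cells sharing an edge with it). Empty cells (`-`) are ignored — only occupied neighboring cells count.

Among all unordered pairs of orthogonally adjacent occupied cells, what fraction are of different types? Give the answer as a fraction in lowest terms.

Scan each occupied cell's neighbors to the right and below so each pair is counted once.
From row 0: 1 unlike of 2 pairs (running 1/2).
From row 1: 4 unlike of 7 pairs (running 5/9).
From row 2: 3 unlike of 9 pairs (running 8/18).
From row 3: 6 unlike of 7 pairs (running 14/25).
From row 4: 1 unlike of 2 pairs (running 15/27).
Total adjacent occupied pairs: 27; unlike-type pairs: 15.
15/27 reduces to 5/9.

5/9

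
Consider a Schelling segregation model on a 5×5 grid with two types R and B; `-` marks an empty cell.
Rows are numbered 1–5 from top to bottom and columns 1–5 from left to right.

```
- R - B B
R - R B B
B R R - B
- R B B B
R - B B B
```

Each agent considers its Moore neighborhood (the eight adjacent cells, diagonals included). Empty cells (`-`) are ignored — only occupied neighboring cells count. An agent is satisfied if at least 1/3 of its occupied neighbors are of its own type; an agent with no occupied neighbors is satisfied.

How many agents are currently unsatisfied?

1

Row 1: (1,2)R 2/2 ✓ · (1,4)B 3/4 ✓ · (1,5)B 3/3 ✓
Row 2: (2,1)R 2/3 ✓ · (2,3)R 3/5 ✓ · (2,4)B 4/6 ✓ · (2,5)B 4/4 ✓
Row 3: (3,1)B 0/3 ✗ · (3,2)R 4/6 ✓ · (3,3)R 3/6 ✓ · (3,5)B 4/4 ✓
Row 4: (4,2)R 3/6 ✓ · (4,3)B 3/6 ✓ · (4,4)B 6/7 ✓ · (4,5)B 4/4 ✓
Row 5: (5,1)R 1/1 ✓ · (5,3)B 3/4 ✓ · (5,4)B 5/5 ✓ · (5,5)B 3/3 ✓
Unsatisfied: (3,1) — 1 in total.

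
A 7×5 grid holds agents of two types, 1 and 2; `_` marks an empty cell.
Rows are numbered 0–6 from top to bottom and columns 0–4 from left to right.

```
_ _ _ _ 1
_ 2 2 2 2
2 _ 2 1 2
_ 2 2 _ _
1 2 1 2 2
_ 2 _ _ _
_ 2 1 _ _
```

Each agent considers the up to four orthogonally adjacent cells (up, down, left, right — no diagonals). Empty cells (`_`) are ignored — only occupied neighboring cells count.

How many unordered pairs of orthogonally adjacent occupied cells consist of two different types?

Scan each occupied cell's neighbors to the right and below so each pair is counted once.
From row 0: 1 unlike of 1 pairs (running 1/1).
From row 1: 1 unlike of 6 pairs (running 2/7).
From row 2: 2 unlike of 3 pairs (running 4/10).
From row 3: 1 unlike of 3 pairs (running 5/13).
From row 4: 3 unlike of 5 pairs (running 8/18).
From row 5: 0 unlike of 1 pairs (running 8/19).
From row 6: 1 unlike of 1 pairs (running 9/20).
Total adjacent occupied pairs: 20; unlike-type pairs: 9.

9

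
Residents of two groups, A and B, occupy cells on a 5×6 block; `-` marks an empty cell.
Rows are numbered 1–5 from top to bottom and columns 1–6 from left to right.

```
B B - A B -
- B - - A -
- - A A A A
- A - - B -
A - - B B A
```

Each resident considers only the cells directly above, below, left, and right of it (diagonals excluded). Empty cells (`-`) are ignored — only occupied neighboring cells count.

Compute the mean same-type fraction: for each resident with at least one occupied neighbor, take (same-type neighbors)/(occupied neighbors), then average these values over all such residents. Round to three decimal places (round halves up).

Row 1: (1,1)B 1/1 · (1,2)B 2/2 · (1,4)A 0/1 · (1,5)B 0/2
Row 2: (2,2)B 1/1 · (2,5)A 1/2
Row 3: (3,3)A 1/1 · (3,4)A 2/2 · (3,5)A 3/4 · (3,6)A 1/1
Row 4: (4,2)A — no occupied neighbors · (4,5)B 1/2
Row 5: (5,1)A — no occupied neighbors · (5,4)B 1/1 · (5,5)B 2/3 · (5,6)A 0/1
Sum over 14 residents: 1/1 + 2/2 + 0/1 + 0/2 + 1/1 + 1/2 + 1/1 + 2/2 + 3/4 + 1/1 + 1/2 + 1/1 + 2/3 + 0/1 = 113/12; mean = 113/12 ÷ 14 = 113/168 = 0.672619… → 0.673.

0.673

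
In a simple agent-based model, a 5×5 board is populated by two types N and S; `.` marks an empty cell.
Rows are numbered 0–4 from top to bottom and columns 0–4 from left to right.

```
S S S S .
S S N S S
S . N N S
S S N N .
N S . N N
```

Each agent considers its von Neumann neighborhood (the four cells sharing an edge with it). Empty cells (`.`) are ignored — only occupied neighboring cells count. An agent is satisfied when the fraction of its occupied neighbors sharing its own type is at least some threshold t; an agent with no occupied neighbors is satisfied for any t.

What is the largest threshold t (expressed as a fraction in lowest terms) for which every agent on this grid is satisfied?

Row 0: (0,0)S 2/2 · (0,1)S 3/3 · (0,2)S 2/3 · (0,3)S 2/2
Row 1: (1,0)S 3/3 · (1,1)S 2/3 · (1,2)N 1/4 · (1,3)S 2/4 · (1,4)S 2/2
Row 2: (2,0)S 2/2 · (2,2)N 3/3 · (2,3)N 2/4 · (2,4)S 1/2
Row 3: (3,0)S 2/3 · (3,1)S 2/3 · (3,2)N 2/3 · (3,3)N 3/3
Row 4: (4,0)N 0/2 · (4,1)S 1/2 · (4,3)N 2/2 · (4,4)N 1/1
The smallest same-type fraction is 0/2 at (4,0), which reduces to 0/1. Any threshold above that leaves this agent unsatisfied.

0/1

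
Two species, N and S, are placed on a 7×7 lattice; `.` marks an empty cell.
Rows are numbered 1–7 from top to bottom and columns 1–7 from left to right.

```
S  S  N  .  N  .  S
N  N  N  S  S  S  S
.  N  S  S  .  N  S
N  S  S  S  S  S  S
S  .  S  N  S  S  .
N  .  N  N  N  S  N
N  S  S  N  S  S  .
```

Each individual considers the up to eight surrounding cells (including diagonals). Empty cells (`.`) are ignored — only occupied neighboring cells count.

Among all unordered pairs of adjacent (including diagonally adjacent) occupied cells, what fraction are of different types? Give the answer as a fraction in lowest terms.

51/110

Scan each occupied cell's neighbors to the right and below (and the two forward diagonals) so each pair is counted once.
From row 1: 10 unlike of 15 pairs (running 10/15).
From row 2: 7 unlike of 20 pairs (running 17/35).
From row 3: 7 unlike of 17 pairs (running 24/52).
From row 4: 5 unlike of 20 pairs (running 29/72).
From row 5: 9 unlike of 15 pairs (running 38/87).
From row 6: 10 unlike of 18 pairs (running 48/105).
From row 7: 3 unlike of 5 pairs (running 51/110).
Total adjacent occupied pairs: 110; unlike-type pairs: 51.
51/110 is already in lowest terms.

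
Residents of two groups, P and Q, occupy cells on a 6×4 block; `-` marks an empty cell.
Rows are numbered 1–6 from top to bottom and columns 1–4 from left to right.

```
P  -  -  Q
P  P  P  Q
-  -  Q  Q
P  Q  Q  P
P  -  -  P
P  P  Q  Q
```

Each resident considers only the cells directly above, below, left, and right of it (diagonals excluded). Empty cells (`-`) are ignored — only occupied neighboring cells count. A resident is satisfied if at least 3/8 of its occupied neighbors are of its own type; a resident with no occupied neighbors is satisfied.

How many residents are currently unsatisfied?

2

(1,1)P 1/1 ✓
(1,4)Q 1/1 ✓
(2,1)P 2/2 ✓
(2,2)P 2/2 ✓
(2,3)P 1/3 ✗
(2,4)Q 2/3 ✓
(3,3)Q 2/3 ✓
(3,4)Q 2/3 ✓
(4,1)P 1/2 ✓
(4,2)Q 1/2 ✓
(4,3)Q 2/3 ✓
(4,4)P 1/3 ✗
(5,1)P 2/2 ✓
(5,4)P 1/2 ✓
(6,1)P 2/2 ✓
(6,2)P 1/2 ✓
(6,3)Q 1/2 ✓
(6,4)Q 1/2 ✓
Unsatisfied: (2,3), (4,4) — 2 in total.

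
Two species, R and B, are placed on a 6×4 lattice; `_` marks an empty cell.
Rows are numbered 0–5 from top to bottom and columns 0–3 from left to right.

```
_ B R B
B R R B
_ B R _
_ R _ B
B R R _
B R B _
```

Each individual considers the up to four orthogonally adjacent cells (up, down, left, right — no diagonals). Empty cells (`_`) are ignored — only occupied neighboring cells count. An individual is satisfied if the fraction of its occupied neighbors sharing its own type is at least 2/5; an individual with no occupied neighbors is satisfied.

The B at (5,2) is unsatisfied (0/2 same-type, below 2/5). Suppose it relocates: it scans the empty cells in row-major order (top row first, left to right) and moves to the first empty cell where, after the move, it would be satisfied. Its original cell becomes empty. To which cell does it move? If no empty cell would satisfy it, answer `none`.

Vacating (5,2). Empty cells in order:
  (0,0): 2/2 same-type → satisfied — stop here.

(0,0)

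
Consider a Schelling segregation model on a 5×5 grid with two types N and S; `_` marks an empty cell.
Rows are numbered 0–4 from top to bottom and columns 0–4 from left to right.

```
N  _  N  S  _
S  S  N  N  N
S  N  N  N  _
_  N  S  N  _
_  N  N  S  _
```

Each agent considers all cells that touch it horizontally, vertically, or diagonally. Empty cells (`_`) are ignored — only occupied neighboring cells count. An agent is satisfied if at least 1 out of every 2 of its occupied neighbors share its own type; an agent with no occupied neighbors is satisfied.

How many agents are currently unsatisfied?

(0,0)N 0/2 not
(0,2)N 2/4 satisfied
(0,3)S 0/4 not
(1,0)S 2/4 satisfied
(1,1)S 2/7 not
(1,2)N 5/7 satisfied
(1,3)N 5/6 satisfied
(1,4)N 2/3 satisfied
(2,0)S 2/4 satisfied
(2,1)N 3/7 not
(2,2)N 6/8 satisfied
(2,3)N 5/6 satisfied
(3,1)N 4/6 satisfied
(3,2)S 1/8 not
(3,3)N 3/5 satisfied
(4,1)N 2/3 satisfied
(4,2)N 3/5 satisfied
(4,3)S 1/3 not
Unsatisfied: (0,0), (0,3), (1,1), (2,1), (3,2), (4,3) — 6 in total.

6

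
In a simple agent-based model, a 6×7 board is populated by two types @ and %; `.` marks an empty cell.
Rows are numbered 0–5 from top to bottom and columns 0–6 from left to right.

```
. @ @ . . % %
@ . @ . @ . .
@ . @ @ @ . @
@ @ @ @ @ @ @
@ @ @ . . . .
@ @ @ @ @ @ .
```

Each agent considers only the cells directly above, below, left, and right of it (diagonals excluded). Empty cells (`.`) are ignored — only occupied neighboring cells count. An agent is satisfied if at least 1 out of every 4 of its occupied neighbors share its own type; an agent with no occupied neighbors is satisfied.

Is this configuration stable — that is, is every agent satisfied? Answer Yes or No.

Yes

(0,1)@ 1/1 ok
(0,2)@ 2/2 ok
(0,5)% 1/1 ok
(0,6)% 1/1 ok
(1,0)@ 1/1 ok
(1,2)@ 2/2 ok
(1,4)@ 1/1 ok
(2,0)@ 2/2 ok
(2,2)@ 3/3 ok
(2,3)@ 3/3 ok
(2,4)@ 3/3 ok
(2,6)@ 1/1 ok
(3,0)@ 3/3 ok
(3,1)@ 3/3 ok
(3,2)@ 4/4 ok
(3,3)@ 3/3 ok
(3,4)@ 3/3 ok
(3,5)@ 2/2 ok
(3,6)@ 2/2 ok
(4,0)@ 3/3 ok
(4,1)@ 4/4 ok
(4,2)@ 3/3 ok
(5,0)@ 2/2 ok
(5,1)@ 3/3 ok
(5,2)@ 3/3 ok
(5,3)@ 2/2 ok
(5,4)@ 2/2 ok
(5,5)@ 1/1 ok
All meet the threshold, so the configuration is stable.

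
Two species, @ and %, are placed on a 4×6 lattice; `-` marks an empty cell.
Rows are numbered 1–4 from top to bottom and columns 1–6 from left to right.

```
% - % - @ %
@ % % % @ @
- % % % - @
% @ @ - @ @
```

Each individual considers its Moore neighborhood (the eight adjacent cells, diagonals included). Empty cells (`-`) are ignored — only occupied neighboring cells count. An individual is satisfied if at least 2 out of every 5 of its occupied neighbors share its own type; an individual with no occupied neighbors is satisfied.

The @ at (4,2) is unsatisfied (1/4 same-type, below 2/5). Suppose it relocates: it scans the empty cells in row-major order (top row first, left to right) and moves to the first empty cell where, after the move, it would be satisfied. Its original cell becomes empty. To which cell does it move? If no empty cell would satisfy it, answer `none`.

(1,4)

Vacating (4,2). Empty cells in order:
  (1,2): 1/5 same-type → still unsatisfied.
  (1,4): 2/5 same-type → satisfied — stop here.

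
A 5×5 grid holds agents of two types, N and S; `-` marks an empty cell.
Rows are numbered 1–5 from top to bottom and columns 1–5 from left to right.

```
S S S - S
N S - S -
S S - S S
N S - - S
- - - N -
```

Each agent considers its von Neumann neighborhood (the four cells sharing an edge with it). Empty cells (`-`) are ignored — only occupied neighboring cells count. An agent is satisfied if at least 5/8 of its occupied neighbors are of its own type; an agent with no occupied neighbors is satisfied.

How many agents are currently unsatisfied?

(1,1)S 1/2 unhappy
(1,2)S 3/3 ok
(1,3)S 1/1 ok
(1,5)S 0/0 ok
(2,1)N 0/3 unhappy
(2,2)S 2/3 ok
(2,4)S 1/1 ok
(3,1)S 1/3 unhappy
(3,2)S 3/3 ok
(3,4)S 2/2 ok
(3,5)S 2/2 ok
(4,1)N 0/2 unhappy
(4,2)S 1/2 unhappy
(4,5)S 1/1 ok
(5,4)N 0/0 ok
Unsatisfied: (1,1), (2,1), (3,1), (4,1), (4,2) — 5 in total.

5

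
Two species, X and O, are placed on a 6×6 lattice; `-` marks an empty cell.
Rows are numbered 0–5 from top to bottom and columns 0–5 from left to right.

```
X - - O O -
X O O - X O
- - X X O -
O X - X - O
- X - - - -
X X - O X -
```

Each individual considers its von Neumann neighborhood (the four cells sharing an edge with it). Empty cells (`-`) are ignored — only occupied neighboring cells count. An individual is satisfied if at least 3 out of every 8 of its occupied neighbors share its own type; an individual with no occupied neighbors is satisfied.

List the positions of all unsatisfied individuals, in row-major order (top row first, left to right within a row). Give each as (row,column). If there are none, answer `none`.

Row 0: (0,0)X 1/1 ok · (0,3)O 1/1 ok · (0,4)O 1/2 ok
Row 1: (1,0)X 1/2 ok · (1,1)O 1/2 ok · (1,2)O 1/2 ok · (1,4)X 0/3 unhappy · (1,5)O 0/1 unhappy
Row 2: (2,2)X 1/2 ok · (2,3)X 2/3 ok · (2,4)O 0/2 unhappy
Row 3: (3,0)O 0/1 unhappy · (3,1)X 1/2 ok · (3,3)X 1/1 ok · (3,5)O 0/0 ok
Row 4: (4,1)X 2/2 ok
Row 5: (5,0)X 1/1 ok · (5,1)X 2/2 ok · (5,3)O 0/1 unhappy · (5,4)X 0/1 unhappy

(1,4), (1,5), (2,4), (3,0), (5,3), (5,4)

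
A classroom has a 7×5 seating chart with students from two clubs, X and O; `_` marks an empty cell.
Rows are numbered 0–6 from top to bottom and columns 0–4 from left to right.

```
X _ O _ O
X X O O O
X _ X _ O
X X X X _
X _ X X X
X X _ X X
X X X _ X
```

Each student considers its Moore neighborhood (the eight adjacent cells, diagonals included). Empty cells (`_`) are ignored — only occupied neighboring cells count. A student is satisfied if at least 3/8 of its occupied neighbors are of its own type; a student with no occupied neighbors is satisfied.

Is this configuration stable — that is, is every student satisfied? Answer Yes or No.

Yes

Row 0: (0,0)X 2/2 ✓ · (0,2)O 2/3 ✓ · (0,4)O 2/2 ✓
Row 1: (1,0)X 3/3 ✓ · (1,1)X 4/6 ✓ · (1,2)O 2/4 ✓ · (1,3)O 5/6 ✓ · (1,4)O 3/3 ✓
Row 2: (2,0)X 4/4 ✓ · (2,2)X 4/6 ✓ · (2,4)O 2/3 ✓
Row 3: (3,0)X 3/3 ✓ · (3,1)X 6/6 ✓ · (3,2)X 5/5 ✓ · (3,3)X 5/6 ✓
Row 4: (4,0)X 4/4 ✓ · (4,2)X 6/6 ✓ · (4,3)X 6/6 ✓ · (4,4)X 4/4 ✓
Row 5: (5,0)X 4/4 ✓ · (5,1)X 6/6 ✓ · (5,3)X 6/6 ✓ · (5,4)X 4/4 ✓
Row 6: (6,0)X 3/3 ✓ · (6,1)X 4/4 ✓ · (6,2)X 3/3 ✓ · (6,4)X 2/2 ✓
All meet the threshold, so the configuration is stable.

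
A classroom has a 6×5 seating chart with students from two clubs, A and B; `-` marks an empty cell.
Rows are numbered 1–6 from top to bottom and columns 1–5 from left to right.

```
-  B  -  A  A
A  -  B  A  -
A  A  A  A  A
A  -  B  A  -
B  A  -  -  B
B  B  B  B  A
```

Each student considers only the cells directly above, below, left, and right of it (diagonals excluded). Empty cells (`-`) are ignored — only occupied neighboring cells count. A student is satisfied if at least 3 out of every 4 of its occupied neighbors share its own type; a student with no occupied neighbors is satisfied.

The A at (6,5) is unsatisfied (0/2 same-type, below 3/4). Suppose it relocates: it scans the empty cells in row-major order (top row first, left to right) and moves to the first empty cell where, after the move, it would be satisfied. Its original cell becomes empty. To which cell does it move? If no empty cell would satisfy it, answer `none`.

Vacating (6,5). Empty cells in order:
  (1,1): 1/2 same-type → still unsatisfied.
  (1,3): 1/3 same-type → still unsatisfied.
  (2,2): 2/4 same-type → still unsatisfied.
  (2,5): 3/3 same-type → satisfied — stop here.

(2,5)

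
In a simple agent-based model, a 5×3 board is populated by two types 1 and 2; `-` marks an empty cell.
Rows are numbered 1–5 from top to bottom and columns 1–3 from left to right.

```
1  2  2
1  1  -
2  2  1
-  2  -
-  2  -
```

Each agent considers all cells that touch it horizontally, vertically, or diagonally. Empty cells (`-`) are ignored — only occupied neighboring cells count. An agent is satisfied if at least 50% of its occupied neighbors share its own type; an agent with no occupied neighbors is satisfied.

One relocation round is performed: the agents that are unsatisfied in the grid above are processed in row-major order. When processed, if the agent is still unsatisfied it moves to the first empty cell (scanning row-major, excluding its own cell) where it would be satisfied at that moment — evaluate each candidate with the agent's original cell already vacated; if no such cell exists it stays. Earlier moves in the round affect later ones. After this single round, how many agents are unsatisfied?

1

Initially unsatisfied (in order): (1,2), (2,1), (2,2), (3,2), (3,3).
  (1,2) → (2,3).
  (2,1): now satisfied by earlier moves; stays.
  (2,2) → (1,2).
  (3,2): now satisfied by earlier moves; stays.
  (3,3): no empty cell satisfies it; stays.
Resulting grid:
1 1 2
1 - 2
2 2 1
- 2 -
- 2 -
Unsatisfied now: (3,3).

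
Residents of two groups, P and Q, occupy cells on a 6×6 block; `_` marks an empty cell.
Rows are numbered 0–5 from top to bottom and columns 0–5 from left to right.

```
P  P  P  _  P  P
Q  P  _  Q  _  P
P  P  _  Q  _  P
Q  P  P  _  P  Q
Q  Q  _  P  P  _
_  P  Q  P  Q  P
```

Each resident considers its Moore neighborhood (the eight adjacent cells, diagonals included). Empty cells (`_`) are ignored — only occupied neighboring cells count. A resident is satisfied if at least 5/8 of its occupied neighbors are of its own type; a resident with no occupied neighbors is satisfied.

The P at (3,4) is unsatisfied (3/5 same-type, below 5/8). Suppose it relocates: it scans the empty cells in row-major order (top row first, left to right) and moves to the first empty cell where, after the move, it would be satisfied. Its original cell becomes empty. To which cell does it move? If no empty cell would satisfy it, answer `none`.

Vacating (3,4). Empty cells in order:
  (0,3): 2/3 same-type → satisfied — stop here.

(0,3)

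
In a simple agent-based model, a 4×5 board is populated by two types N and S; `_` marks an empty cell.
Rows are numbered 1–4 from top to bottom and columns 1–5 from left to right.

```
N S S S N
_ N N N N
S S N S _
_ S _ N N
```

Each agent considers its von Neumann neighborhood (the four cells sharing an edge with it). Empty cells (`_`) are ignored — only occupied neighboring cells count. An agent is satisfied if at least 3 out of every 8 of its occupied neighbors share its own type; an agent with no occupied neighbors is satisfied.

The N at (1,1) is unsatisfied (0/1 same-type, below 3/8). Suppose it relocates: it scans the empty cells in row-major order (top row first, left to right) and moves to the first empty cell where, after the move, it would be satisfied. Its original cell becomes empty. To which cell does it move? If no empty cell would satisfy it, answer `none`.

(2,1)

Vacating (1,1). Empty cells in order:
  (2,1): 1/2 same-type → satisfied — stop here.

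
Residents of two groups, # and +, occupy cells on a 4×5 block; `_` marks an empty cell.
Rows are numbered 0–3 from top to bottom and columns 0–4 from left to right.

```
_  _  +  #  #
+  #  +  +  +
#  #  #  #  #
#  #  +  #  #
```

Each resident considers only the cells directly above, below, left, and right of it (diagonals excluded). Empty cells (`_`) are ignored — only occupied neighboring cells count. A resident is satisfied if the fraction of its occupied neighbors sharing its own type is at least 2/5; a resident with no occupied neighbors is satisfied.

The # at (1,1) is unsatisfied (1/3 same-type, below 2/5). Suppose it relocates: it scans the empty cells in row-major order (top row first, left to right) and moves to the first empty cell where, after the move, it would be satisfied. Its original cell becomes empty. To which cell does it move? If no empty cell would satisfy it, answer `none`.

Vacating (1,1). Empty cells in order:
  (0,0): 0/1 same-type → still unsatisfied.
  (0,1): 0/1 same-type → still unsatisfied.

none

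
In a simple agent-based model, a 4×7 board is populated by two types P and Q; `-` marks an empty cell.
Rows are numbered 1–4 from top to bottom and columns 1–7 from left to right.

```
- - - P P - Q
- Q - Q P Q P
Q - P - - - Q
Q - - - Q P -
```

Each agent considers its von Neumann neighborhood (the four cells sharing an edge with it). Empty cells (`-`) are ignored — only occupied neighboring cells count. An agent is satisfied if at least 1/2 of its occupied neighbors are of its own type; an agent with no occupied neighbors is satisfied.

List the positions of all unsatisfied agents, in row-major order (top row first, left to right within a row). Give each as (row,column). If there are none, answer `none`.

(1,7), (2,4), (2,5), (2,6), (2,7), (3,7), (4,5), (4,6)

(1,4)P 1/2 satisfied
(1,5)P 2/2 satisfied
(1,7)Q 0/1 not
(2,2)Q 0/0 satisfied
(2,4)Q 0/2 not
(2,5)P 1/3 not
(2,6)Q 0/2 not
(2,7)P 0/3 not
(3,1)Q 1/1 satisfied
(3,3)P 0/0 satisfied
(3,7)Q 0/1 not
(4,1)Q 1/1 satisfied
(4,5)Q 0/1 not
(4,6)P 0/1 not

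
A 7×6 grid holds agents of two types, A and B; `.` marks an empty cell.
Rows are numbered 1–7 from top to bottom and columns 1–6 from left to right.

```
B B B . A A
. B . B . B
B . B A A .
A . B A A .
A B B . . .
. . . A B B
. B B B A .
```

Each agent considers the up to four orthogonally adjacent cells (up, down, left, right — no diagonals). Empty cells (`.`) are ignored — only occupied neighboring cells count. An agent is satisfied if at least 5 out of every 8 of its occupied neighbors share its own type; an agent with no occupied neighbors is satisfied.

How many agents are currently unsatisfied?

13

Row 1: (1,1)B 1/1 ✓ · (1,2)B 3/3 ✓ · (1,3)B 1/1 ✓ · (1,5)A 1/1 ✓ · (1,6)A 1/2 ✗
Row 2: (2,2)B 1/1 ✓ · (2,4)B 0/1 ✗ · (2,6)B 0/1 ✗
Row 3: (3,1)B 0/1 ✗ · (3,3)B 1/2 ✗ · (3,4)A 2/4 ✗ · (3,5)A 2/2 ✓
Row 4: (4,1)A 1/2 ✗ · (4,3)B 2/3 ✓ · (4,4)A 2/3 ✓ · (4,5)A 2/2 ✓
Row 5: (5,1)A 1/2 ✗ · (5,2)B 1/2 ✗ · (5,3)B 2/2 ✓
Row 6: (6,4)A 0/2 ✗ · (6,5)B 1/3 ✗ · (6,6)B 1/1 ✓
Row 7: (7,2)B 1/1 ✓ · (7,3)B 2/2 ✓ · (7,4)B 1/3 ✗ · (7,5)A 0/2 ✗
Unsatisfied: (1,6), (2,4), (2,6), (3,1), (3,3), (3,4), (4,1), (5,1), (5,2), (6,4), (6,5), (7,4), (7,5) — 13 in total.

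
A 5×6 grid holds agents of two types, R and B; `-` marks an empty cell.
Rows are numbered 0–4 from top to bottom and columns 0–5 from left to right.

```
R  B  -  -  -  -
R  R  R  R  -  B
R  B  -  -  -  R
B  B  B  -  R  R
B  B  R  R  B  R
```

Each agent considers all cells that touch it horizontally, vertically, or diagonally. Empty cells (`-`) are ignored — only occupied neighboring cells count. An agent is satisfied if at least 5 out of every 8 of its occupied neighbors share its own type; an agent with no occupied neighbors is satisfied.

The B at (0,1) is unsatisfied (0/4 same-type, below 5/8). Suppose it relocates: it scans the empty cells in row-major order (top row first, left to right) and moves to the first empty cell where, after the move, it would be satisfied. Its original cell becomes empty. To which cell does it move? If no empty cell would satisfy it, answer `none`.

(0,5)

Vacating (0,1). Empty cells in order:
  (0,2): 0/3 same-type → still unsatisfied.
  (0,3): 0/2 same-type → still unsatisfied.
  (0,4): 1/2 same-type → still unsatisfied.
  (0,5): 1/1 same-type → satisfied — stop here.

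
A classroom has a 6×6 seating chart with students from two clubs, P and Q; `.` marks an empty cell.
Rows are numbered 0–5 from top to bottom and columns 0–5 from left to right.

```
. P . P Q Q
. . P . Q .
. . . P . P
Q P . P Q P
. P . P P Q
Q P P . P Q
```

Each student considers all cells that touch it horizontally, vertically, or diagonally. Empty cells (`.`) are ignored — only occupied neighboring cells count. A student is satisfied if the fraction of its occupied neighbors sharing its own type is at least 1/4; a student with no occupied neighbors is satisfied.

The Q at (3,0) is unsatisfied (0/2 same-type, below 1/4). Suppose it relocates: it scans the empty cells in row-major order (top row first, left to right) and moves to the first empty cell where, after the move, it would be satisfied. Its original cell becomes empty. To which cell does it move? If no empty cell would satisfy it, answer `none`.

(1,3)

Vacating (3,0). Empty cells in order:
  (0,0): 0/1 same-type → still unsatisfied.
  (0,2): 0/3 same-type → still unsatisfied.
  (1,0): 0/1 same-type → still unsatisfied.
  (1,1): 0/2 same-type → still unsatisfied.
  (1,3): 2/5 same-type → satisfied — stop here.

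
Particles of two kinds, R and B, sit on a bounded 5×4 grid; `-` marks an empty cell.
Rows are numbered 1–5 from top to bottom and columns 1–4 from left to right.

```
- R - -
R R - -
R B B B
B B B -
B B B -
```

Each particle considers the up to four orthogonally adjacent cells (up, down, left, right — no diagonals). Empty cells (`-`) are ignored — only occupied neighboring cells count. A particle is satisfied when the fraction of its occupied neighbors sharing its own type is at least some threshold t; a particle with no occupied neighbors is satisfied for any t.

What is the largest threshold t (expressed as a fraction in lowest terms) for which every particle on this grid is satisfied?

(1,2)R 1/1
(2,1)R 2/2
(2,2)R 2/3
(3,1)R 1/3
(3,2)B 2/4
(3,3)B 3/3
(3,4)B 1/1
(4,1)B 2/3
(4,2)B 4/4
(4,3)B 3/3
(5,1)B 2/2
(5,2)B 3/3
(5,3)B 2/2
The smallest same-type fraction is 1/3 at (3,1), which reduces to 1/3. Any threshold above that leaves this particle unsatisfied.

1/3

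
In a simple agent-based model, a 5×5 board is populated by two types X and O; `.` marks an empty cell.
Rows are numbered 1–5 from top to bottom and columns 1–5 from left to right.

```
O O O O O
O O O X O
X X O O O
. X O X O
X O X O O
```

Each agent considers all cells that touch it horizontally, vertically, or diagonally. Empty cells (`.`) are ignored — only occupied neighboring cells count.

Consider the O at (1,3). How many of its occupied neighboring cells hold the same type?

Occupied neighbors of (1,3): (1,2)=O, (1,4)=O, (2,2)=O, (2,3)=O, (2,4)=X.
Same type (O): 4 of 5.

4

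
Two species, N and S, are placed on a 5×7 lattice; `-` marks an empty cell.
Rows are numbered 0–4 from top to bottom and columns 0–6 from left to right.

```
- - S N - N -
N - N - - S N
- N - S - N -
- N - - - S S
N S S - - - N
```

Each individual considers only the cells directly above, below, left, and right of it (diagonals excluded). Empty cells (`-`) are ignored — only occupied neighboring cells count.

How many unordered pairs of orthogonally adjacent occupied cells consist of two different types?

9

Scan each occupied cell's neighbors to the right and below so each pair is counted once.
Row 0: S(0,2)–N(0,3)≠ S(0,2)–N(1,2)≠ N(0,5)–S(1,5)≠  → 3/3 unlike.
Row 1: S(1,5)–N(1,6)≠ S(1,5)–N(2,5)≠  → 2/2 unlike.
Row 2: N(2,1)–N(3,1)= N(2,5)–S(3,5)≠  → 1/2 unlike.
Row 3: N(3,1)–S(4,1)≠ S(3,5)–S(3,6)= S(3,6)–N(4,6)≠  → 2/3 unlike.
Row 4: N(4,0)–S(4,1)≠ S(4,1)–S(4,2)=  → 1/2 unlike.
Total adjacent occupied pairs: 12; unlike-type pairs: 9.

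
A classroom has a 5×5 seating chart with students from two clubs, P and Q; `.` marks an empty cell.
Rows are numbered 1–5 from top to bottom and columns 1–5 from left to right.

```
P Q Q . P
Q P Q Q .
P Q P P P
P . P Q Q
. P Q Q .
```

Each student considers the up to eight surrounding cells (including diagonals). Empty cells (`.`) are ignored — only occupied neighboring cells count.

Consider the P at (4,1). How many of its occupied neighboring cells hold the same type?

Occupied neighbors of (4,1): (3,1)=P, (3,2)=Q, (5,2)=P.
Same type (P): 2 of 3.

2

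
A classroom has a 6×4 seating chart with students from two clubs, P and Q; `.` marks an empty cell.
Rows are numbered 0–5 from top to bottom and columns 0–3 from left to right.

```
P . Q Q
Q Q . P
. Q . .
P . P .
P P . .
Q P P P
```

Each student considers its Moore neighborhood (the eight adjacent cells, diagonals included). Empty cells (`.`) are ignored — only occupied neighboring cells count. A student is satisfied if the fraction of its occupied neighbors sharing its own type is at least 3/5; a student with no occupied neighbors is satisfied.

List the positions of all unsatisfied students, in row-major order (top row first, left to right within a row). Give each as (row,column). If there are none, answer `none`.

(0,0)P 0/2 not
(0,2)Q 2/3 satisfied
(0,3)Q 1/2 not
(1,0)Q 2/3 satisfied
(1,1)Q 3/4 satisfied
(1,3)P 0/2 not
(2,1)Q 2/4 not
(3,0)P 2/3 satisfied
(3,2)P 1/2 not
(4,0)P 3/4 satisfied
(4,1)P 5/6 satisfied
(5,0)Q 0/3 not
(5,1)P 3/4 satisfied
(5,2)P 3/3 satisfied
(5,3)P 1/1 satisfied

(0,0), (0,3), (1,3), (2,1), (3,2), (5,0)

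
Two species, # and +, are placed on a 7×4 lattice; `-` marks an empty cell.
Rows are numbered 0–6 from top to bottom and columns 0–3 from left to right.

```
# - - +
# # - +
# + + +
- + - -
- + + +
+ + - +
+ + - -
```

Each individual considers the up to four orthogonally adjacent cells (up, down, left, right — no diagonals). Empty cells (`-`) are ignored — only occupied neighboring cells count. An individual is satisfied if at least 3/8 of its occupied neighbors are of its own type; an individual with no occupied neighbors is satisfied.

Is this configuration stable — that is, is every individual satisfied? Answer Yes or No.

Yes

Row 0: (0,0)# 1/1 ok · (0,3)+ 1/1 ok
Row 1: (1,0)# 3/3 ok · (1,1)# 1/2 ok · (1,3)+ 2/2 ok
Row 2: (2,0)# 1/2 ok · (2,1)+ 2/4 ok · (2,2)+ 2/2 ok · (2,3)+ 2/2 ok
Row 3: (3,1)+ 2/2 ok
Row 4: (4,1)+ 3/3 ok · (4,2)+ 2/2 ok · (4,3)+ 2/2 ok
Row 5: (5,0)+ 2/2 ok · (5,1)+ 3/3 ok · (5,3)+ 1/1 ok
Row 6: (6,0)+ 2/2 ok · (6,1)+ 2/2 ok
All meet the threshold, so the configuration is stable.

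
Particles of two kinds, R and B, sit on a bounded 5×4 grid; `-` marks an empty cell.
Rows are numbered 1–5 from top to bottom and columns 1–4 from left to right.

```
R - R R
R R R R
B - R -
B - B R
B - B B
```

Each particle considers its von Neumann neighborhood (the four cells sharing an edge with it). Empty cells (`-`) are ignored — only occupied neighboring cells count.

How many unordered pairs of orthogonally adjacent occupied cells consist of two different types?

4

Scan each occupied cell's neighbors to the right and below so each pair is counted once.
Row 1: R(1,1)–R(2,1)= R(1,3)–R(1,4)= R(1,3)–R(2,3)= R(1,4)–R(2,4)=  → 0/4 unlike.
Row 2: R(2,1)–R(2,2)= R(2,1)–B(3,1)≠ R(2,2)–R(2,3)= R(2,3)–R(2,4)= R(2,3)–R(3,3)=  → 1/5 unlike.
Row 3: B(3,1)–B(4,1)= R(3,3)–B(4,3)≠  → 1/2 unlike.
Row 4: B(4,1)–B(5,1)= B(4,3)–R(4,4)≠ B(4,3)–B(5,3)= R(4,4)–B(5,4)≠  → 2/4 unlike.
Row 5: B(5,3)–B(5,4)=  → 0/1 unlike.
Total adjacent occupied pairs: 16; unlike-type pairs: 4.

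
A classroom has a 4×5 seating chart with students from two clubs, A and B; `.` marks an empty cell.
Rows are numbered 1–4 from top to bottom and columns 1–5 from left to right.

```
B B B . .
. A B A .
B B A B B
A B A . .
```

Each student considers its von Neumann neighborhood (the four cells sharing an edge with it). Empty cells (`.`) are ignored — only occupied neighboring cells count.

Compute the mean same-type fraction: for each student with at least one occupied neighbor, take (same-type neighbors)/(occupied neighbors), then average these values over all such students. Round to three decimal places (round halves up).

Row 1: (1,1)B 1/1 · (1,2)B 2/3 · (1,3)B 2/2
Row 2: (2,2)A 0/3 · (2,3)B 1/4 · (2,4)A 0/2
Row 3: (3,1)B 1/2 · (3,2)B 2/4 · (3,3)A 1/4 · (3,4)B 1/3 · (3,5)B 1/1
Row 4: (4,1)A 0/2 · (4,2)B 1/3 · (4,3)A 1/2
Sum over 14 students: 1/1 + 2/3 + 2/2 + 0/3 + 1/4 + 0/2 + 1/2 + 2/4 + 1/4 + 1/3 + 1/1 + 0/2 + 1/3 + 1/2 = 19/3; mean = 19/3 ÷ 14 = 19/42 = 0.452380… → 0.452.

0.452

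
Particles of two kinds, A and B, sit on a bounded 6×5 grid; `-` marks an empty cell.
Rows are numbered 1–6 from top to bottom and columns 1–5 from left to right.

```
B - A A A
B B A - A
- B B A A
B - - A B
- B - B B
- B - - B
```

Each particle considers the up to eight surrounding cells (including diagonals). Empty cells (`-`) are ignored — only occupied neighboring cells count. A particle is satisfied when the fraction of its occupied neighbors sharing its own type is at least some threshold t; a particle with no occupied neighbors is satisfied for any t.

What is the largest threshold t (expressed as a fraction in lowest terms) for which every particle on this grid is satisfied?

1/3

Row 1: (1,1)B 2/2 · (1,3)A 2/3 · (1,4)A 4/4 · (1,5)A 2/2
Row 2: (2,1)B 3/3 · (2,2)B 4/6 · (2,3)A 3/6 · (2,5)A 4/4
Row 3: (3,2)B 4/5 · (3,3)B 2/5 · (3,4)A 4/6 · (3,5)A 3/4
Row 4: (4,1)B 2/2 · (4,4)A 2/6 · (4,5)B 2/5
Row 5: (5,2)B 2/2 · (5,4)B 3/4 · (5,5)B 3/4
Row 6: (6,2)B 1/1 · (6,5)B 2/2
The smallest same-type fraction is 2/6 at (4,4), which reduces to 1/3. Any threshold above that leaves this particle unsatisfied.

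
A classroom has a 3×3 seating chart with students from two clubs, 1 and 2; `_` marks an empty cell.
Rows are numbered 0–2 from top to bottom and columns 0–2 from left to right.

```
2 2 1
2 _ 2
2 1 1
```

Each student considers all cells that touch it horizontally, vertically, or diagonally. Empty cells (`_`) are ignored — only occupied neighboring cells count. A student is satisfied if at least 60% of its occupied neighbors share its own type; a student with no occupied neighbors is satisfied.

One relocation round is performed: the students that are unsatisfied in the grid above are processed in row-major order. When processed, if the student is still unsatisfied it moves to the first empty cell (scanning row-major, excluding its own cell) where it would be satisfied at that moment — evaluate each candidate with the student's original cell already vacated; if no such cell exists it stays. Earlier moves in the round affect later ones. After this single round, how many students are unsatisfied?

Initially unsatisfied (in order): (0,2), (1,2), (2,0), (2,1), (2,2).
  (0,2): no empty cell satisfies it; stays.
  (1,2): no empty cell satisfies it; stays.
  (2,0): no empty cell satisfies it; stays.
  (2,1): no empty cell satisfies it; stays.
  (2,2): no empty cell satisfies it; stays.
Resulting grid:
2 2 1
2 _ 2
2 1 1
Unsatisfied now: (0,2), (1,2), (2,0), (2,1), (2,2).

5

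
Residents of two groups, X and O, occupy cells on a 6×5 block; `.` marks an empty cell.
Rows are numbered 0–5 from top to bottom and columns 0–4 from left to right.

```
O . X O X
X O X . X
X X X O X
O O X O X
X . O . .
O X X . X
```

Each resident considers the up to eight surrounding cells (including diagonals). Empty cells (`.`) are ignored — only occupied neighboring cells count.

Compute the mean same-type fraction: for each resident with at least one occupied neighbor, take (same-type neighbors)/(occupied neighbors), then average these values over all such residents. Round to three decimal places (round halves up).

Row 0: (0,0)O 1/2 · (0,2)X 1/3 · (0,3)O 0/4 · (0,4)X 1/2
Row 1: (1,0)X 2/4 · (1,1)O 1/7 · (1,2)X 3/6 · (1,4)X 2/4
Row 2: (2,0)X 2/5 · (2,1)X 5/8 · (2,2)X 3/7 · (2,3)O 1/7 · (2,4)X 2/4
Row 3: (3,0)O 1/4 · (3,1)O 2/7 · (3,2)X 2/6 · (3,3)O 2/6 · (3,4)X 1/3
Row 4: (4,0)X 1/4 · (4,2)O 2/5
Row 5: (5,0)O 0/2 · (5,1)X 2/4 · (5,2)X 1/2 · (5,4)X — no occupied neighbors
Sum over 23 residents: 1/2 + 1/3 + 0/4 + 1/2 + 2/4 + 1/7 + 3/6 + 2/4 + 2/5 + 5/8 + 3/7 + 1/7 + 2/4 + 1/4 + 2/7 + 2/6 + 2/6 + 1/3 + 1/4 + 2/5 + 0/2 + 2/4 + 1/2 = 991/120; mean = 991/120 ÷ 23 = 991/2760 = 0.359057… → 0.359.

0.359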